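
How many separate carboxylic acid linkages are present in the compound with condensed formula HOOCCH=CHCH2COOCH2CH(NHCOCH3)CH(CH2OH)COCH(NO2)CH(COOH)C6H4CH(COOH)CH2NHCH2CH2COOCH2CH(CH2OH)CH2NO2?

3

–COOH: carbonyl C bonded to –OH and C → carboxylic acid (the –OH is not a separate alcohol).
C=C double bond → alkene.
–C(=O)–O–C with C on the carbonyl side → ester.
pendant –NHC(=O)CH3: N bonded to a carbonyl → amide (not amine).
pendant –CH2OH on an sp³ backbone C → alcohol.
–C(=O)– with carbon on both sides → ketone.
–NO2 on an sp³ carbon → nitro (the N=O is not a carbonyl).
pendant –COOH: carbonyl C bonded to C and –OH → carboxylic acid.
para-disubstituted benzene ring → arene.
pendant –COOH: carbonyl C bonded to C and –OH → carboxylic acid.
C–N–C with sp³ carbons and no adjacent C=O → amine (secondary).
–C(=O)–O–C with C on the carbonyl side → ester.
pendant –CH2OH on an sp³ backbone C → alcohol.
–NO2 on carbon → nitro group.
Carboxylic acid appears at: HOOC, CH(COOH), CH(COOH) → 3.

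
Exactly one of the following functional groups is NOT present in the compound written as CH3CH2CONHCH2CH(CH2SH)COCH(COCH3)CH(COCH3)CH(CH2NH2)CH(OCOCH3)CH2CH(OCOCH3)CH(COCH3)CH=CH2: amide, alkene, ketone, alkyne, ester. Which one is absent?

alkyne

amide: present (CH2CONHCH2 — –C(=O)–N– linkage → amide (the N is not an amine)).
ester: present (CH(OCOCH3) — pendant –OC(=O)CH3: an acyloxy group → ester).
alkene: present (CH=CH2 — C=C double bond → alkene).
ketone: present (CO — –C(=O)– with carbon on both sides → ketone).
alkyne: no segment matches this pattern.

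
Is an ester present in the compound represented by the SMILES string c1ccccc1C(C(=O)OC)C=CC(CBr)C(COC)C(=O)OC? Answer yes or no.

yes

Taking each segment in turn:
  C6H5: C6H5– phenyl ring → arene.
  CH(COOCH3): pendant –COOCH3: carbonyl C bonded to C and –OCH3 → ester.
  CH=CH: C=C double bond → alkene.
  CH(CH2Br): pendant –CH2X: halogen on sp³ carbon → alkyl halide.
  CH(CH2OCH3): pendant –CH2OCH3: C–O–C linkage → ether.
  COOCH3: –C(=O)OCH3: carbonyl C bonded to C and to –OCH3 → ester (not ketone + ether).
The CH(COOCH3) segment supplies the ester: pendant –COOCH3: carbonyl C bonded to C and –OCH3 → ester.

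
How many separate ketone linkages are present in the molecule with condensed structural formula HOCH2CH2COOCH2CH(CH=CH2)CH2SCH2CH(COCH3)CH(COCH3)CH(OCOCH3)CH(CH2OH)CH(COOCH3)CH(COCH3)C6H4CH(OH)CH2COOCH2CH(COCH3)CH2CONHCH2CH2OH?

4

Reading the structure from left to right:
  HOCH2: HO– on an sp³ carbon → alcohol.
  CH2COOCH2: –C(=O)–O–C with C on the carbonyl side → ester.
  CH(CH=CH2): pendant –CH=CH2: C=C double bond → alkene.
  CH2SCH2: C–S–C linkage → sulfide (thioether).
  CH(COCH3): pendant –COCH3: carbonyl C bonded to two carbons → ketone.
  CH(COCH3): pendant –COCH3: carbonyl C bonded to two carbons → ketone.
  CH(OCOCH3): pendant –OC(=O)CH3: an acyloxy group → ester.
  CH(CH2OH): pendant –CH2OH on an sp³ backbone C → alcohol.
  CH(COOCH3): pendant –COOCH3: carbonyl C bonded to C and –OCH3 → ester.
  CH(COCH3): pendant –COCH3: carbonyl C bonded to two carbons → ketone.
  C6H4: para-disubstituted benzene ring → arene.
  CH(OH): –OH on an sp³ carbon → alcohol (secondary).
  CH2COOCH2: –C(=O)–O–C with C on the carbonyl side → ester.
  CH(COCH3): pendant –COCH3: carbonyl C bonded to two carbons → ketone.
  CH2CONHCH2: –C(=O)–N– linkage → amide (the N is not an amine).
  CH2OH: –OH on an sp³ carbon → alcohol.
Ketone appears at: CH(COCH3), CH(COCH3), CH(COCH3), CH(COCH3) → 4.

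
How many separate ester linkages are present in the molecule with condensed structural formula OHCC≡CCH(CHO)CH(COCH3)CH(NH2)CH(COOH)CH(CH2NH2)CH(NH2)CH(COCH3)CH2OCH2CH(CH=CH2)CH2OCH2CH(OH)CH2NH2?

Taking each segment in turn:
  OHC: terminal –CHO: carbonyl C bonded to H and C → aldehyde.
  C≡C: C≡C triple bond → alkyne.
  CH(CHO): pendant –CHO: carbonyl C bonded to C and H → aldehyde.
  CH(COCH3): pendant –COCH3: carbonyl C bonded to two carbons → ketone.
  CH(NH2): –NH2 on an sp³ carbon with no adjacent C=O → amine.
  CH(COOH): pendant –COOH: carbonyl C bonded to C and –OH → carboxylic acid.
  CH(CH2NH2): pendant –CH2NH2: N on sp³ C, no adjacent C=O → amine.
  CH(NH2): –NH2 on an sp³ carbon with no adjacent C=O → amine.
  CH(COCH3): pendant –COCH3: carbonyl C bonded to two carbons → ketone.
  CH2OCH2: C–O–C with sp³ carbons on both sides and no adjacent C=O → ether.
  CH(CH=CH2): pendant –CH=CH2: C=C double bond → alkene.
  CH2OCH2: C–O–C with sp³ carbons on both sides and no adjacent C=O → ether.
  CH(OH): –OH on an sp³ carbon → alcohol (secondary).
  CH2NH2: –NH2 on an sp³ carbon with no adjacent C=O → amine.
No segment is a ester: CH(COCH3) is ketone, not ester; CH(COOH) is carboxylic acid, not ester; CH(COCH3) is ketone, not ester. → 0.

0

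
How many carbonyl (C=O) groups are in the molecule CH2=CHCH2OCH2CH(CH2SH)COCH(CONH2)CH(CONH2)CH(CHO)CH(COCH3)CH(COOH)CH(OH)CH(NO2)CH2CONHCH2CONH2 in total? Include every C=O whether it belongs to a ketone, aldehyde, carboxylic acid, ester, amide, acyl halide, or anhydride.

8

CO: ketone, 1 C=O (running total 1).
CH(CONH2): amide, 1 C=O (running total 2).
CH(CONH2): amide, 1 C=O (running total 3).
CH(CHO): aldehyde, 1 C=O (running total 4).
CH(COCH3): ketone, 1 C=O (running total 5).
CH(COOH): carboxylic acid, 1 C=O (running total 6).
CH2CONHCH2: amide, 1 C=O (running total 7).
CONH2: amide, 1 C=O (running total 8).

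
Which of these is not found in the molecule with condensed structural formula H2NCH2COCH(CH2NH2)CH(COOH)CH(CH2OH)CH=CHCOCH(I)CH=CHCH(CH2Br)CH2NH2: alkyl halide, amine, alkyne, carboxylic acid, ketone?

alkyne

alkyl halide: present (CH(I) — halogen on an sp³ carbon → alkyl halide).
ketone: present (CO — –C(=O)– with carbon on both sides → ketone).
amine: present (H2NCH2 — –NH2 on an sp³ carbon with no adjacent C=O → amine).
carboxylic acid: present (CH(COOH) — pendant –COOH: carbonyl C bonded to C and –OH → carboxylic acid).
alkyne: no segment matches this pattern.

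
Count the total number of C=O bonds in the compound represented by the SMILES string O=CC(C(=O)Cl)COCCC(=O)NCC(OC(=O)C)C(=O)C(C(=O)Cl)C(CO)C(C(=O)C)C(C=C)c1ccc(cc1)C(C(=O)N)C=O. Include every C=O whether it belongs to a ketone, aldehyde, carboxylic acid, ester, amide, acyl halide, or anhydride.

9

OHC: aldehyde, 1 C=O (running total 1).
CH(COCl): acyl halide, 1 C=O (running total 2).
CH2CONHCH2: amide, 1 C=O (running total 3).
CH(OCOCH3): ester, 1 C=O (running total 4).
CO: ketone, 1 C=O (running total 5).
CH(COCl): acyl halide, 1 C=O (running total 6).
CH(COCH3): ketone, 1 C=O (running total 7).
CH(CONH2): amide, 1 C=O (running total 8).
CHO: aldehyde, 1 C=O (running total 9).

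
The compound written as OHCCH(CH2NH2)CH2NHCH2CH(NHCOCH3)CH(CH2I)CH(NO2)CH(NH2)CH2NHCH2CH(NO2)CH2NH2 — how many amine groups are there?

terminal –CHO: carbonyl C bonded to H and C → aldehyde.
pendant –CH2NH2: N on sp³ C, no adjacent C=O → amine.
C–N–C with sp³ carbons and no adjacent C=O → amine (secondary).
pendant –NHC(=O)CH3: N bonded to a carbonyl → amide (not amine).
pendant –CH2X: halogen on sp³ carbon → alkyl halide.
–NO2 on an sp³ carbon → nitro (the N=O is not a carbonyl).
–NH2 on an sp³ carbon with no adjacent C=O → amine.
C–N–C with sp³ carbons and no adjacent C=O → amine (secondary).
–NO2 on an sp³ carbon → nitro (the N=O is not a carbonyl).
–NH2 on an sp³ carbon with no adjacent C=O → amine.
Amine appears at: CH(CH2NH2), CH2NHCH2, CH(NH2), CH2NHCH2, CH2NH2 → 5.

5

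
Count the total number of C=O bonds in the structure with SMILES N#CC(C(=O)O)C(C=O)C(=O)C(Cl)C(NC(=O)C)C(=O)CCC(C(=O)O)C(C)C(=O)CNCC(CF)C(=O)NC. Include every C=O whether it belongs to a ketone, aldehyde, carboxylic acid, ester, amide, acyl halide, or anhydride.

CH(COOH): carboxylic acid, 1 C=O (running total 1).
CH(CHO): aldehyde, 1 C=O (running total 2).
CO: ketone, 1 C=O (running total 3).
CH(NHCOCH3): amide, 1 C=O (running total 4).
CO: ketone, 1 C=O (running total 5).
CH(COOH): carboxylic acid, 1 C=O (running total 6).
CO: ketone, 1 C=O (running total 7).
CONHCH3: amide, 1 C=O (running total 8).

8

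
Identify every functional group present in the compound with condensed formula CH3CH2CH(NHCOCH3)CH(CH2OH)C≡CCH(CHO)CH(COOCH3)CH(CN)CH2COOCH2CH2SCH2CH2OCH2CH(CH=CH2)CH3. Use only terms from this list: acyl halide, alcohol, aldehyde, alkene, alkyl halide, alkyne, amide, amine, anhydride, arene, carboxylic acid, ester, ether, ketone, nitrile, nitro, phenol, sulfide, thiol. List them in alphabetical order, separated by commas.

Taking each segment in turn:
  CH(NHCOCH3): pendant –NHC(=O)CH3: N bonded to a carbonyl → amide (not amine).
  CH(CH2OH): pendant –CH2OH on an sp³ backbone C → alcohol.
  C≡C: C≡C triple bond → alkyne.
  CH(CHO): pendant –CHO: carbonyl C bonded to C and H → aldehyde.
  CH(COOCH3): pendant –COOCH3: carbonyl C bonded to C and –OCH3 → ester.
  CH(CN): pendant –C≡N: nitrile.
  CH2COOCH2: –C(=O)–O–C with C on the carbonyl side → ester.
  CH2SCH2: C–S–C linkage → sulfide (thioether).
  CH2OCH2: C–O–C with sp³ carbons on both sides and no adjacent C=O → ether.
  CH(CH=CH2): pendant –CH=CH2: C=C double bond → alkene.

alcohol, aldehyde, alkene, alkyne, amide, ester, ether, nitrile, sulfide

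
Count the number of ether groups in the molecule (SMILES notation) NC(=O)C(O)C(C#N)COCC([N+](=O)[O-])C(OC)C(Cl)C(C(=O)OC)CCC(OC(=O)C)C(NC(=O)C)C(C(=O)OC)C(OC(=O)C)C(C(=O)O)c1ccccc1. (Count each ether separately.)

2

Working along the chain:
  H2NCO: –C(=O)NH2: carbonyl C bonded to C and to N → amide (the N is not a separate amine).
  CH(OH): –OH on an sp³ carbon → alcohol (secondary).
  CH(CN): pendant –C≡N: nitrile.
  CH2OCH2: C–O–C with sp³ carbons on both sides and no adjacent C=O → ether.
  CH(NO2): –NO2 on an sp³ carbon → nitro (the N=O is not a carbonyl).
  CH(OCH3): pendant –OCH3: C–O–C with sp³ C, no adjacent C=O → ether.
  CH(Cl): halogen on an sp³ carbon → alkyl halide.
  CH(COOCH3): pendant –COOCH3: carbonyl C bonded to C and –OCH3 → ester.
  CH(OCOCH3): pendant –OC(=O)CH3: an acyloxy group → ester.
  CH(NHCOCH3): pendant –NHC(=O)CH3: N bonded to a carbonyl → amide (not amine).
  CH(COOCH3): pendant –COOCH3: carbonyl C bonded to C and –OCH3 → ester.
  CH(OCOCH3): pendant –OC(=O)CH3: an acyloxy group → ester.
  CH(COOH): pendant –COOH: carbonyl C bonded to C and –OH → carboxylic acid.
  C6H5: –C6H5 phenyl ring → arene.
Ether appears at: CH2OCH2, CH(OCH3) → 2.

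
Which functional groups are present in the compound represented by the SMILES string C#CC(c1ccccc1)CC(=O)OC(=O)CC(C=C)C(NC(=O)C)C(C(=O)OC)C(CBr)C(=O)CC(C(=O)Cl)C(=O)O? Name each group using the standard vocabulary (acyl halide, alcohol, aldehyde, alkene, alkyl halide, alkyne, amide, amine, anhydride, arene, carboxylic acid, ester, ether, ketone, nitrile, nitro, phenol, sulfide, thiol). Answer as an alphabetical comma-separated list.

acyl halide, alkene, alkyl halide, alkyne, amide, anhydride, arene, carboxylic acid, ester, ketone

Reading the structure from left to right:
  HC≡C: C≡C triple bond → alkyne.
  CH(C6H5): pendant –C6H5: benzene ring → arene.
  CH2CO-O-COCH2: two acyl groups sharing one oxygen, –C(=O)–O–C(=O)– → anhydride.
  CH(CH=CH2): pendant –CH=CH2: C=C double bond → alkene.
  CH(NHCOCH3): pendant –NHC(=O)CH3: N bonded to a carbonyl → amide (not amine).
  CH(COOCH3): pendant –COOCH3: carbonyl C bonded to C and –OCH3 → ester.
  CH(CH2Br): pendant –CH2X: halogen on sp³ carbon → alkyl halide.
  CO: –C(=O)– with carbon on both sides → ketone.
  CH(COCl): pendant –C(=O)X: carbonyl C bonded to C and halogen → acyl halide.
  COOH: –COOH: carbonyl C bonded to –OH and C → carboxylic acid (the –OH is not a separate alcohol).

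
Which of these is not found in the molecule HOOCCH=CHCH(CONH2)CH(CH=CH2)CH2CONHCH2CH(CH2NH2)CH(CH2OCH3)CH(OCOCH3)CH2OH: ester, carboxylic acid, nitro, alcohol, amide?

amide: present (CH(CONH2) — pendant –CONH2: carbonyl C bonded to C and N → amide).
ester: present (CH(OCOCH3) — pendant –OC(=O)CH3: an acyloxy group → ester).
alcohol: present (CH2OH — –OH on an sp³ carbon → alcohol).
carboxylic acid: present (HOOC — –COOH: carbonyl C bonded to –OH and C → carboxylic acid (the –OH is not a separate alcohol)).
nitro: no segment matches this pattern.

nitro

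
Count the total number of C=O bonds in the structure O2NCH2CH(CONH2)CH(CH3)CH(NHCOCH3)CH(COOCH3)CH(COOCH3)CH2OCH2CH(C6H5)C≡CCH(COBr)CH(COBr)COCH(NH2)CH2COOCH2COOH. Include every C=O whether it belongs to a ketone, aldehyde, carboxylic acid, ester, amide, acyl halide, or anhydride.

CH(CONH2): amide, 1 C=O (running total 1).
CH(NHCOCH3): amide, 1 C=O (running total 2).
CH(COOCH3): ester, 1 C=O (running total 3).
CH(COOCH3): ester, 1 C=O (running total 4).
CH(COBr): acyl halide, 1 C=O (running total 5).
CH(COBr): acyl halide, 1 C=O (running total 6).
CO: ketone, 1 C=O (running total 7).
CH2COOCH2: ester, 1 C=O (running total 8).
COOH: carboxylic acid, 1 C=O (running total 9).

9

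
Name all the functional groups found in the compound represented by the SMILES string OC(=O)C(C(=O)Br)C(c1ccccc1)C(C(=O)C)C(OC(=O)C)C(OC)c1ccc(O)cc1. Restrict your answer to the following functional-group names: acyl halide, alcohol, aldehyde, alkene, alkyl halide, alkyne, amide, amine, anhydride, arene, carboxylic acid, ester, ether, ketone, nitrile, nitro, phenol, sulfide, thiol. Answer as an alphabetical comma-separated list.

acyl halide, arene, carboxylic acid, ester, ether, ketone, phenol

–COOH: carbonyl C bonded to –OH and C → carboxylic acid (the –OH is not a separate alcohol).
pendant –C(=O)X: carbonyl C bonded to C and halogen → acyl halide.
pendant –C6H5: benzene ring → arene.
pendant –COCH3: carbonyl C bonded to two carbons → ketone.
pendant –OC(=O)CH3: an acyloxy group → ester.
pendant –OCH3: C–O–C with sp³ C, no adjacent C=O → ether.
–OH attached directly to an aromatic ring → phenol (not alcohol); the ring itself is an arene.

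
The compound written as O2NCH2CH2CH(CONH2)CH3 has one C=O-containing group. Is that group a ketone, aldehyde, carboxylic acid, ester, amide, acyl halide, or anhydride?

The carbonyl is in the CH(CONH2) segment: pendant –CONH2: carbonyl C bonded to C and N → amide.

amide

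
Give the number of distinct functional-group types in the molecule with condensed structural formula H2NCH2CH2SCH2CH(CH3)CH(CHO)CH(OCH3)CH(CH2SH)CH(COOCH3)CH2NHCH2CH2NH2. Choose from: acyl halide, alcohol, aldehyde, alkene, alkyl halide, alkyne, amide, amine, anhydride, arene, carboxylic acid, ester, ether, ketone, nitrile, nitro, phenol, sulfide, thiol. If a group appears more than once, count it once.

Working along the chain:
  H2NCH2: –NH2 on an sp³ carbon with no adjacent C=O → amine.
  CH2SCH2: C–S–C linkage → sulfide (thioether).
  CH(CHO): pendant –CHO: carbonyl C bonded to C and H → aldehyde.
  CH(OCH3): pendant –OCH3: C–O–C with sp³ C, no adjacent C=O → ether.
  CH(CH2SH): pendant –CH2SH → thiol.
  CH(COOCH3): pendant –COOCH3: carbonyl C bonded to C and –OCH3 → ester.
  CH2NHCH2: C–N–C with sp³ carbons and no adjacent C=O → amine (secondary).
  CH2NH2: –NH2 on an sp³ carbon with no adjacent C=O → amine.
Distinct types present: aldehyde, amine, ester, ether, sulfide, thiol.

6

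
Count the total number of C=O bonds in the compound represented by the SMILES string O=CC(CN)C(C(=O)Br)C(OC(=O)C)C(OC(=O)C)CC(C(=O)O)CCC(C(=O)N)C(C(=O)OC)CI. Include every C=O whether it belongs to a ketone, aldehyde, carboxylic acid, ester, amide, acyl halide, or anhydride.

OHC: aldehyde, 1 C=O (running total 1).
CH(COBr): acyl halide, 1 C=O (running total 2).
CH(OCOCH3): ester, 1 C=O (running total 3).
CH(OCOCH3): ester, 1 C=O (running total 4).
CH(COOH): carboxylic acid, 1 C=O (running total 5).
CH(CONH2): amide, 1 C=O (running total 6).
CH(COOCH3): ester, 1 C=O (running total 7).

7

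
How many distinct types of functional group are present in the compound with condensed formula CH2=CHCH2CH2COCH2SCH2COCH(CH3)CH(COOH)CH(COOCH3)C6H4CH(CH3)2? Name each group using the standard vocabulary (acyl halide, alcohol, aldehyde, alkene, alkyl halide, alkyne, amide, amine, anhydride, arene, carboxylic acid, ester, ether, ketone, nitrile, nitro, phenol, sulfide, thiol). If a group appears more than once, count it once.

6

Taking each segment in turn:
  CH2=CH: C=C double bond → alkene.
  CO: –C(=O)– with carbon on both sides → ketone.
  CH2SCH2: C–S–C linkage → sulfide (thioether).
  CO: –C(=O)– with carbon on both sides → ketone.
  CH(COOH): pendant –COOH: carbonyl C bonded to C and –OH → carboxylic acid.
  CH(COOCH3): pendant –COOCH3: carbonyl C bonded to C and –OCH3 → ester.
  C6H4: para-disubstituted benzene ring → arene.
Distinct types present: alkene, arene, carboxylic acid, ester, ketone, sulfide.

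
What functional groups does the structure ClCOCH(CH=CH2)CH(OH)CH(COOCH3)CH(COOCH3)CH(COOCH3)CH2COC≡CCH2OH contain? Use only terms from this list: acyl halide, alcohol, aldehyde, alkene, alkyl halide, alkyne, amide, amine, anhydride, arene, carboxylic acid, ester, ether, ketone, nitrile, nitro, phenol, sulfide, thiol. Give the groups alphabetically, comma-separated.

–C(=O)Cl: carbonyl C bonded to C and to a halogen → acyl halide (not alkyl halide).
pendant –CH=CH2: C=C double bond → alkene.
–OH on an sp³ carbon → alcohol (secondary).
pendant –COOCH3: carbonyl C bonded to C and –OCH3 → ester.
pendant –COOCH3: carbonyl C bonded to C and –OCH3 → ester.
pendant –COOCH3: carbonyl C bonded to C and –OCH3 → ester.
–C(=O)– with carbon on both sides → ketone.
C≡C triple bond → alkyne.
–OH on an sp³ carbon → alcohol.

acyl halide, alcohol, alkene, alkyne, ester, ketone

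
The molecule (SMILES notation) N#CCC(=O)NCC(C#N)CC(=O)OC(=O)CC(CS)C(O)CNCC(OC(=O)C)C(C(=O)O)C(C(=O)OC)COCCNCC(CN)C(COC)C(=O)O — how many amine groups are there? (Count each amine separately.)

3

Taking each segment in turn:
  N≡C: N≡C–: carbon triple-bonded to nitrogen → nitrile.
  CH2CONHCH2: –C(=O)–N– linkage → amide (the N is not an amine).
  CH(CN): pendant –C≡N: nitrile.
  CH2CO-O-COCH2: two acyl groups sharing one oxygen, –C(=O)–O–C(=O)– → anhydride.
  CH(CH2SH): pendant –CH2SH → thiol.
  CH(OH): –OH on an sp³ carbon → alcohol (secondary).
  CH2NHCH2: C–N–C with sp³ carbons and no adjacent C=O → amine (secondary).
  CH(OCOCH3): pendant –OC(=O)CH3: an acyloxy group → ester.
  CH(COOH): pendant –COOH: carbonyl C bonded to C and –OH → carboxylic acid.
  CH(COOCH3): pendant –COOCH3: carbonyl C bonded to C and –OCH3 → ester.
  CH2OCH2: C–O–C with sp³ carbons on both sides and no adjacent C=O → ether.
  CH2NHCH2: C–N–C with sp³ carbons and no adjacent C=O → amine (secondary).
  CH(CH2NH2): pendant –CH2NH2: N on sp³ C, no adjacent C=O → amine.
  CH(CH2OCH3): pendant –CH2OCH3: C–O–C linkage → ether.
  COOH: –COOH: carbonyl C bonded to –OH and C → carboxylic acid (the –OH is not a separate alcohol).
Amine appears at: CH2NHCH2, CH2NHCH2, CH(CH2NH2) → 3.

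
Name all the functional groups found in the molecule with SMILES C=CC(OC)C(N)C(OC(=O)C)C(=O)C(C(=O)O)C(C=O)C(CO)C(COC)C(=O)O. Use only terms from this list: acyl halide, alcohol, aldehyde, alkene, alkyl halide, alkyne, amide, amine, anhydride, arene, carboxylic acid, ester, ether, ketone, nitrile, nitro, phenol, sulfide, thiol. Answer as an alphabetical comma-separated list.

C=C double bond → alkene.
pendant –OCH3: C–O–C with sp³ C, no adjacent C=O → ether.
–NH2 on an sp³ carbon with no adjacent C=O → amine.
pendant –OC(=O)CH3: an acyloxy group → ester.
–C(=O)– with carbon on both sides → ketone.
pendant –COOH: carbonyl C bonded to C and –OH → carboxylic acid.
pendant –CHO: carbonyl C bonded to C and H → aldehyde.
pendant –CH2OH on an sp³ backbone C → alcohol.
pendant –CH2OCH3: C–O–C linkage → ether.
–COOH: carbonyl C bonded to –OH and C → carboxylic acid (the –OH is not a separate alcohol).

alcohol, aldehyde, alkene, amine, carboxylic acid, ester, ether, ketone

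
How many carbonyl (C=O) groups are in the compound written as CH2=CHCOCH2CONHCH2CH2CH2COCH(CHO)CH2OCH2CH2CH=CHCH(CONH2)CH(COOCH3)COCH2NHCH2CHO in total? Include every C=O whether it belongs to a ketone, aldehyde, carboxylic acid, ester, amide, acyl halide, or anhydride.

8

CO: ketone, 1 C=O (running total 1).
CH2CONHCH2: amide, 1 C=O (running total 2).
CO: ketone, 1 C=O (running total 3).
CH(CHO): aldehyde, 1 C=O (running total 4).
CH(CONH2): amide, 1 C=O (running total 5).
CH(COOCH3): ester, 1 C=O (running total 6).
CO: ketone, 1 C=O (running total 7).
CHO: aldehyde, 1 C=O (running total 8).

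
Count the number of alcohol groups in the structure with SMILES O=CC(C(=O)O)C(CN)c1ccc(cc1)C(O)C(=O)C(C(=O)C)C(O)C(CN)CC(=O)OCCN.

Taking each segment in turn:
  OHC: terminal –CHO: carbonyl C bonded to H and C → aldehyde.
  CH(COOH): pendant –COOH: carbonyl C bonded to C and –OH → carboxylic acid.
  CH(CH2NH2): pendant –CH2NH2: N on sp³ C, no adjacent C=O → amine.
  C6H4: para-disubstituted benzene ring → arene.
  CH(OH): –OH on an sp³ carbon → alcohol (secondary).
  CO: –C(=O)– with carbon on both sides → ketone.
  CH(COCH3): pendant –COCH3: carbonyl C bonded to two carbons → ketone.
  CH(OH): –OH on an sp³ carbon → alcohol (secondary).
  CH(CH2NH2): pendant –CH2NH2: N on sp³ C, no adjacent C=O → amine.
  CH2COOCH2: –C(=O)–O–C with C on the carbonyl side → ester.
  CH2NH2: –NH2 on an sp³ carbon with no adjacent C=O → amine.
Alcohol appears at: CH(OH), CH(OH) → 2.

2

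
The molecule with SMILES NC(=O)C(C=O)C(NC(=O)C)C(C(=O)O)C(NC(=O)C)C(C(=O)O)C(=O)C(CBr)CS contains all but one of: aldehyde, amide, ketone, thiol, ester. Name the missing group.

aldehyde: present (CH(CHO) — pendant –CHO: carbonyl C bonded to C and H → aldehyde).
amide: present (H2NCO — –C(=O)NH2: carbonyl C bonded to C and to N → amide (the N is not a separate amine)).
thiol: present (CH2SH — –SH on an sp³ carbon → thiol).
ketone: present (CO — –C(=O)– with carbon on both sides → ketone).
ester: no segment matches this pattern.

ester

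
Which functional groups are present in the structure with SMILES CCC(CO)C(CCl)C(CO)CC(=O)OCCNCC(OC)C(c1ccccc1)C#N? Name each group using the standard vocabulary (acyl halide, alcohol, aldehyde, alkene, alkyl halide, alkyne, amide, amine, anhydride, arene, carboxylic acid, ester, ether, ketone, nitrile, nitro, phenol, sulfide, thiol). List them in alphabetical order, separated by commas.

alcohol, alkyl halide, amine, arene, ester, ether, nitrile

Reading the structure from left to right:
  CH(CH2OH): pendant –CH2OH on an sp³ backbone C → alcohol.
  CH(CH2Cl): pendant –CH2X: halogen on sp³ carbon → alkyl halide.
  CH(CH2OH): pendant –CH2OH on an sp³ backbone C → alcohol.
  CH2COOCH2: –C(=O)–O–C with C on the carbonyl side → ester.
  CH2NHCH2: C–N–C with sp³ carbons and no adjacent C=O → amine (secondary).
  CH(OCH3): pendant –OCH3: C–O–C with sp³ C, no adjacent C=O → ether.
  CH(C6H5): pendant –C6H5: benzene ring → arene.
  CN: –C≡N: carbon triple-bonded to nitrogen → nitrile.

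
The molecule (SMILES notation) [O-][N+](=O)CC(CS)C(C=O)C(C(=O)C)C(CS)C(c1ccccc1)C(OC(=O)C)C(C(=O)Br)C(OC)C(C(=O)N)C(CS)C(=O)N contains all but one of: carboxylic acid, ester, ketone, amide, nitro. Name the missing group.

carboxylic acid

ketone: present (CH(COCH3) — pendant –COCH3: carbonyl C bonded to two carbons → ketone).
amide: present (CH(CONH2) — pendant –CONH2: carbonyl C bonded to C and N → amide).
ester: present (CH(OCOCH3) — pendant –OC(=O)CH3: an acyloxy group → ester).
nitro: present (O2NCH2 — –NO2 on carbon → nitro group).
carboxylic acid: absent. In CH(OCOCH3), the acyl oxygen is bonded to carbon (–O–C), not to H, so this is an ester. In each of CH(CONH2) and CONH2, the carbonyl is bonded to nitrogen, not to –OH; that is an amide.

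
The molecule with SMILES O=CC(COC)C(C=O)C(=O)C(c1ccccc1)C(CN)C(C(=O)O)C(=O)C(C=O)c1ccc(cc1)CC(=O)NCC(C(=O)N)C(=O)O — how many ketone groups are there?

2

Reading the structure from left to right:
  OHC: terminal –CHO: carbonyl C bonded to H and C → aldehyde.
  CH(CH2OCH3): pendant –CH2OCH3: C–O–C linkage → ether.
  CH(CHO): pendant –CHO: carbonyl C bonded to C and H → aldehyde.
  CO: –C(=O)– with carbon on both sides → ketone.
  CH(C6H5): pendant –C6H5: benzene ring → arene.
  CH(CH2NH2): pendant –CH2NH2: N on sp³ C, no adjacent C=O → amine.
  CH(COOH): pendant –COOH: carbonyl C bonded to C and –OH → carboxylic acid.
  CO: –C(=O)– with carbon on both sides → ketone.
  CH(CHO): pendant –CHO: carbonyl C bonded to C and H → aldehyde.
  C6H4: para-disubstituted benzene ring → arene.
  CH2CONHCH2: –C(=O)–N– linkage → amide (the N is not an amine).
  CH(CONH2): pendant –CONH2: carbonyl C bonded to C and N → amide.
  COOH: –COOH: carbonyl C bonded to –OH and C → carboxylic acid (the –OH is not a separate alcohol).
Ketone appears at: CO, CO → 2.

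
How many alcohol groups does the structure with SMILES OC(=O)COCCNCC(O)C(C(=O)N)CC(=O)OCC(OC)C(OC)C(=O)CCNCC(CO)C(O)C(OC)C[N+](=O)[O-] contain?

3

–COOH: carbonyl C bonded to –OH and C → carboxylic acid (the –OH is not a separate alcohol).
C–O–C with sp³ carbons on both sides and no adjacent C=O → ether.
C–N–C with sp³ carbons and no adjacent C=O → amine (secondary).
–OH on an sp³ carbon → alcohol (secondary).
pendant –CONH2: carbonyl C bonded to C and N → amide.
–C(=O)–O–C with C on the carbonyl side → ester.
pendant –OCH3: C–O–C with sp³ C, no adjacent C=O → ether.
pendant –OCH3: C–O–C with sp³ C, no adjacent C=O → ether.
–C(=O)– with carbon on both sides → ketone.
C–N–C with sp³ carbons and no adjacent C=O → amine (secondary).
pendant –CH2OH on an sp³ backbone C → alcohol.
–OH on an sp³ carbon → alcohol (secondary).
pendant –OCH3: C–O–C with sp³ C, no adjacent C=O → ether.
–NO2 on carbon → nitro group.
Alcohol appears at: CH(OH), CH(CH2OH), CH(OH) → 3.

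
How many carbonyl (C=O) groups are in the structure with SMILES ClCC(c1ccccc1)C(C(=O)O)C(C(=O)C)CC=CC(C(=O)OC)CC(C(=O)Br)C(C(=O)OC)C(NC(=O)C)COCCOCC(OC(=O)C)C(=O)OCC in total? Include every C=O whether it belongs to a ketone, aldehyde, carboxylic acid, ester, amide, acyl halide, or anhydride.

8

CH(COOH): carboxylic acid, 1 C=O (running total 1).
CH(COCH3): ketone, 1 C=O (running total 2).
CH(COOCH3): ester, 1 C=O (running total 3).
CH(COBr): acyl halide, 1 C=O (running total 4).
CH(COOCH3): ester, 1 C=O (running total 5).
CH(NHCOCH3): amide, 1 C=O (running total 6).
CH(OCOCH3): ester, 1 C=O (running total 7).
COOCH2CH3: ester, 1 C=O (running total 8).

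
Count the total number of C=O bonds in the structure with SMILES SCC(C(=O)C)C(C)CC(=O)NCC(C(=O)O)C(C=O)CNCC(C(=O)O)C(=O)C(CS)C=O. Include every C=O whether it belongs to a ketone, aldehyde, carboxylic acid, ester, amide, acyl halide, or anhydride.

CH(COCH3): ketone, 1 C=O (running total 1).
CH2CONHCH2: amide, 1 C=O (running total 2).
CH(COOH): carboxylic acid, 1 C=O (running total 3).
CH(CHO): aldehyde, 1 C=O (running total 4).
CH(COOH): carboxylic acid, 1 C=O (running total 5).
CO: ketone, 1 C=O (running total 6).
CHO: aldehyde, 1 C=O (running total 7).

7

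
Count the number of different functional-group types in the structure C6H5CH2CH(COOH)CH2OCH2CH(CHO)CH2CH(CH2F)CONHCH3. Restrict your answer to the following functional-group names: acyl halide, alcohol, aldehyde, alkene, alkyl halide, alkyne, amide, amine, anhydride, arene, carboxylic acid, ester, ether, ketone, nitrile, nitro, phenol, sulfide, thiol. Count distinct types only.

Taking each segment in turn:
  C6H5: C6H5– phenyl ring → arene.
  CH(COOH): pendant –COOH: carbonyl C bonded to C and –OH → carboxylic acid.
  CH2OCH2: C–O–C with sp³ carbons on both sides and no adjacent C=O → ether.
  CH(CHO): pendant –CHO: carbonyl C bonded to C and H → aldehyde.
  CH(CH2F): pendant –CH2X: halogen on sp³ carbon → alkyl halide.
  CONHCH3: –C(=O)NHCH3: carbonyl C bonded to C and to N → amide (the N is not an amine).
Distinct types present: aldehyde, alkyl halide, amide, arene, carboxylic acid, ether.

6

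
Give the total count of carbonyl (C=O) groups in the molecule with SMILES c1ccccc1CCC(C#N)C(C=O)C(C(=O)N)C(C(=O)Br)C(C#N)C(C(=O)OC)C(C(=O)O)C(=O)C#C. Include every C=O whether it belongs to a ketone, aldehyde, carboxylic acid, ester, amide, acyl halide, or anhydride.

CH(CHO): aldehyde, 1 C=O (running total 1).
CH(CONH2): amide, 1 C=O (running total 2).
CH(COBr): acyl halide, 1 C=O (running total 3).
CH(COOCH3): ester, 1 C=O (running total 4).
CH(COOH): carboxylic acid, 1 C=O (running total 5).
CO: ketone, 1 C=O (running total 6).

6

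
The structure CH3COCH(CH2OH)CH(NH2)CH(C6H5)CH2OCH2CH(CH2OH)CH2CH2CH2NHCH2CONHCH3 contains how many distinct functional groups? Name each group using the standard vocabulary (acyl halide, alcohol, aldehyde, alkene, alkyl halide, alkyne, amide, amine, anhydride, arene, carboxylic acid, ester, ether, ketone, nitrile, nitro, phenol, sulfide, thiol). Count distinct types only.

Reading the structure from left to right:
  CO: –C(=O)– with carbon on both sides → ketone.
  CH(CH2OH): pendant –CH2OH on an sp³ backbone C → alcohol.
  CH(NH2): –NH2 on an sp³ carbon with no adjacent C=O → amine.
  CH(C6H5): pendant –C6H5: benzene ring → arene.
  CH2OCH2: C–O–C with sp³ carbons on both sides and no adjacent C=O → ether.
  CH(CH2OH): pendant –CH2OH on an sp³ backbone C → alcohol.
  CH2NHCH2: C–N–C with sp³ carbons and no adjacent C=O → amine (secondary).
  CONHCH3: –C(=O)NHCH3: carbonyl C bonded to C and to N → amide (the N is not an amine).
Distinct types present: alcohol, amide, amine, arene, ether, ketone.

6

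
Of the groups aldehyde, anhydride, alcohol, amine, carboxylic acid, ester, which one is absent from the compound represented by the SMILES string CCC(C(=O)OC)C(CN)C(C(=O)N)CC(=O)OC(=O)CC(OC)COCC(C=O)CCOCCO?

carboxylic acid

ester: present (CH(COOCH3) — pendant –COOCH3: carbonyl C bonded to C and –OCH3 → ester).
amine: present (CH(CH2NH2) — pendant –CH2NH2: N on sp³ C, no adjacent C=O → amine).
aldehyde: present (CH(CHO) — pendant –CHO: carbonyl C bonded to C and H → aldehyde).
alcohol: present (CH2OH — –OH on an sp³ carbon → alcohol).
anhydride: present (CH2CO-O-COCH2 — two acyl groups sharing one oxygen, –C(=O)–O–C(=O)– → anhydride).
carboxylic acid: absent. In CH(COOCH3), the acyl oxygen is bonded to carbon (–O–C), not to H, so this is an ester. In CH(CONH2), the carbonyl is bonded to nitrogen, not to –OH; that is an amide.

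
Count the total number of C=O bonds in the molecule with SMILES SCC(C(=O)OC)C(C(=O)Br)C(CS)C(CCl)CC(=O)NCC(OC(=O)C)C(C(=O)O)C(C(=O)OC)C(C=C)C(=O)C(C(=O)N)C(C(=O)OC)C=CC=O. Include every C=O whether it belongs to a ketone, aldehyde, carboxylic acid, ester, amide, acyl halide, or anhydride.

10

CH(COOCH3): ester, 1 C=O (running total 1).
CH(COBr): acyl halide, 1 C=O (running total 2).
CH2CONHCH2: amide, 1 C=O (running total 3).
CH(OCOCH3): ester, 1 C=O (running total 4).
CH(COOH): carboxylic acid, 1 C=O (running total 5).
CH(COOCH3): ester, 1 C=O (running total 6).
CO: ketone, 1 C=O (running total 7).
CH(CONH2): amide, 1 C=O (running total 8).
CH(COOCH3): ester, 1 C=O (running total 9).
CHO: aldehyde, 1 C=O (running total 10).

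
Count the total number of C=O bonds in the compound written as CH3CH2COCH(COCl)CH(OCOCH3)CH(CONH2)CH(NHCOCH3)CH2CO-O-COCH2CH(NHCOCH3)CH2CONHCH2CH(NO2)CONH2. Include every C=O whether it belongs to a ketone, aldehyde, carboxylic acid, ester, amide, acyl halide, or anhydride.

CO: ketone, 1 C=O (running total 1).
CH(COCl): acyl halide, 1 C=O (running total 2).
CH(OCOCH3): ester, 1 C=O (running total 3).
CH(CONH2): amide, 1 C=O (running total 4).
CH(NHCOCH3): amide, 1 C=O (running total 5).
CH2CO-O-COCH2: anhydride, 2 C=O (running total 7).
CH(NHCOCH3): amide, 1 C=O (running total 8).
CH2CONHCH2: amide, 1 C=O (running total 9).
CONH2: amide, 1 C=O (running total 10).

10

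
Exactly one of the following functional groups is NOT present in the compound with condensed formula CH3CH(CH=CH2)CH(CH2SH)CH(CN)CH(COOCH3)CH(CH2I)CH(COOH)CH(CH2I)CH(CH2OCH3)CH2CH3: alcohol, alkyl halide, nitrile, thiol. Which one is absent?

nitrile: present (CH(CN) — pendant –C≡N: nitrile).
thiol: present (CH(CH2SH) — pendant –CH2SH → thiol).
alkyl halide: present (CH(CH2I) — pendant –CH2X: halogen on sp³ carbon → alkyl halide).
alcohol: absent. In CH(COOH), the –OH sits on a carbonyl carbon, making it part of a carboxylic acid, not an alcohol.

alcohol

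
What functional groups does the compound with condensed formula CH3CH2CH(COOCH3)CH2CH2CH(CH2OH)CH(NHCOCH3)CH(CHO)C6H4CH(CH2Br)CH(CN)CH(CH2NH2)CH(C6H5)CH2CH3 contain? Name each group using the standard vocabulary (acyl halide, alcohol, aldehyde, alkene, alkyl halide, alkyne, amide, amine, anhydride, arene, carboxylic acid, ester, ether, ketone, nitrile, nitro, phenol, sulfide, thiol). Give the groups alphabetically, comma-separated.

alcohol, aldehyde, alkyl halide, amide, amine, arene, ester, nitrile

Taking each segment in turn:
  CH(COOCH3): pendant –COOCH3: carbonyl C bonded to C and –OCH3 → ester.
  CH(CH2OH): pendant –CH2OH on an sp³ backbone C → alcohol.
  CH(NHCOCH3): pendant –NHC(=O)CH3: N bonded to a carbonyl → amide (not amine).
  CH(CHO): pendant –CHO: carbonyl C bonded to C and H → aldehyde.
  C6H4: para-disubstituted benzene ring → arene.
  CH(CH2Br): pendant –CH2X: halogen on sp³ carbon → alkyl halide.
  CH(CN): pendant –C≡N: nitrile.
  CH(CH2NH2): pendant –CH2NH2: N on sp³ C, no adjacent C=O → amine.
  CH(C6H5): pendant –C6H5: benzene ring → arene.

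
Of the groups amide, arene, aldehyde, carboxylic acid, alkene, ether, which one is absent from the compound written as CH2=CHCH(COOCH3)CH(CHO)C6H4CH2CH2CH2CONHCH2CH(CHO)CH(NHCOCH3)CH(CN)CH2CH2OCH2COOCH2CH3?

aldehyde: present (CH(CHO) — pendant –CHO: carbonyl C bonded to C and H → aldehyde).
arene: present (C6H4 — para-disubstituted benzene ring → arene).
amide: present (CH2CONHCH2 — –C(=O)–N– linkage → amide (the N is not an amine)).
alkene: present (CH2=CH — C=C double bond → alkene).
ether: present (CH2OCH2 — C–O–C with sp³ carbons on both sides and no adjacent C=O → ether).
carboxylic acid: absent. In each of CH(COOCH3) and COOCH2CH3, the acyl oxygen is bonded to carbon (–O–C), not to H, so this is an ester. In each of CH2CONHCH2 and CH(NHCOCH3), the carbonyl is bonded to nitrogen, not to –OH; that is an amide.

carboxylic acid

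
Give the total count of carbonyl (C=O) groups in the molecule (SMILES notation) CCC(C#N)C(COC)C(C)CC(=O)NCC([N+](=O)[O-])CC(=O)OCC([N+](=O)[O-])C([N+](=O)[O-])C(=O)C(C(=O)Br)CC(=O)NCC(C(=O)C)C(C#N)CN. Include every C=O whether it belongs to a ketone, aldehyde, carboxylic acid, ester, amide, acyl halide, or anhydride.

6

CH2CONHCH2: amide, 1 C=O (running total 1).
CH2COOCH2: ester, 1 C=O (running total 2).
CO: ketone, 1 C=O (running total 3).
CH(COBr): acyl halide, 1 C=O (running total 4).
CH2CONHCH2: amide, 1 C=O (running total 5).
CH(COCH3): ketone, 1 C=O (running total 6).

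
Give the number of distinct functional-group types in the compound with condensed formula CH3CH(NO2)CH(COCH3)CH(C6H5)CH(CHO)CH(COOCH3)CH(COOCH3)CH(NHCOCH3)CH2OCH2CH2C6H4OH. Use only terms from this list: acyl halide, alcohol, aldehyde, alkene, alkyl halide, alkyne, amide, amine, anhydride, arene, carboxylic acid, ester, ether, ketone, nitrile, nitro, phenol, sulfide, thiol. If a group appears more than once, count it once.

8

–NO2 on an sp³ carbon → nitro (the N=O is not a carbonyl).
pendant –COCH3: carbonyl C bonded to two carbons → ketone.
pendant –C6H5: benzene ring → arene.
pendant –CHO: carbonyl C bonded to C and H → aldehyde.
pendant –COOCH3: carbonyl C bonded to C and –OCH3 → ester.
pendant –COOCH3: carbonyl C bonded to C and –OCH3 → ester.
pendant –NHC(=O)CH3: N bonded to a carbonyl → amide (not amine).
C–O–C with sp³ carbons on both sides and no adjacent C=O → ether.
–OH attached directly to an aromatic ring → phenol (not alcohol); the ring itself is an arene.
Distinct types present: aldehyde, amide, arene, ester, ether, ketone, nitro, phenol.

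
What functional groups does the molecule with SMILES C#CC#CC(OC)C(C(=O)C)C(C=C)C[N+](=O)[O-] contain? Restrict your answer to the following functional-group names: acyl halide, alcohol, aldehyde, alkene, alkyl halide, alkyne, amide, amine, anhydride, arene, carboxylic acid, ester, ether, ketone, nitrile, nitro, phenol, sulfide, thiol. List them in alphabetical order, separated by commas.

alkene, alkyne, ether, ketone, nitro

C≡C triple bond → alkyne.
C≡C triple bond → alkyne.
pendant –OCH3: C–O–C with sp³ C, no adjacent C=O → ether.
pendant –COCH3: carbonyl C bonded to two carbons → ketone.
pendant –CH=CH2: C=C double bond → alkene.
–NO2 on carbon → nitro group.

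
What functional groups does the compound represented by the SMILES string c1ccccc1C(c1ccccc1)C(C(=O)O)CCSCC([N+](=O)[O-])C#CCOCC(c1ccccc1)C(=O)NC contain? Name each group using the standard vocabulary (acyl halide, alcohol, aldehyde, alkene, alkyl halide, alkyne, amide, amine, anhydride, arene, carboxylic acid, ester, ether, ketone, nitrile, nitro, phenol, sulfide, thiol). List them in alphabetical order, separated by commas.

Reading the structure from left to right:
  C6H5: C6H5– phenyl ring → arene.
  CH(C6H5): pendant –C6H5: benzene ring → arene.
  CH(COOH): pendant –COOH: carbonyl C bonded to C and –OH → carboxylic acid.
  CH2SCH2: C–S–C linkage → sulfide (thioether).
  CH(NO2): –NO2 on an sp³ carbon → nitro (the N=O is not a carbonyl).
  C≡C: C≡C triple bond → alkyne.
  CH2OCH2: C–O–C with sp³ carbons on both sides and no adjacent C=O → ether.
  CH(C6H5): pendant –C6H5: benzene ring → arene.
  CONHCH3: –C(=O)NHCH3: carbonyl C bonded to C and to N → amide (the N is not an amine).

alkyne, amide, arene, carboxylic acid, ether, nitro, sulfide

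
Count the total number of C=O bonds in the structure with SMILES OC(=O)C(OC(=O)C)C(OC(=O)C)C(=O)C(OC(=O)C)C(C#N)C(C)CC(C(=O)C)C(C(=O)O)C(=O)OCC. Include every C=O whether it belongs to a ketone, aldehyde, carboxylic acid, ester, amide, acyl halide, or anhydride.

8

HOOC: carboxylic acid, 1 C=O (running total 1).
CH(OCOCH3): ester, 1 C=O (running total 2).
CH(OCOCH3): ester, 1 C=O (running total 3).
CO: ketone, 1 C=O (running total 4).
CH(OCOCH3): ester, 1 C=O (running total 5).
CH(COCH3): ketone, 1 C=O (running total 6).
CH(COOH): carboxylic acid, 1 C=O (running total 7).
COOCH2CH3: ester, 1 C=O (running total 8).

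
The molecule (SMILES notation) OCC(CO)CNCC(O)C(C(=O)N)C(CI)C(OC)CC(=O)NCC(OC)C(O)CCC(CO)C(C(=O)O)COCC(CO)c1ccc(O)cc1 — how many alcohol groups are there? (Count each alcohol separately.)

6

Working along the chain:
  HOCH2: HO– on an sp³ carbon → alcohol.
  CH(CH2OH): pendant –CH2OH on an sp³ backbone C → alcohol.
  CH2NHCH2: C–N–C with sp³ carbons and no adjacent C=O → amine (secondary).
  CH(OH): –OH on an sp³ carbon → alcohol (secondary).
  CH(CONH2): pendant –CONH2: carbonyl C bonded to C and N → amide.
  CH(CH2I): pendant –CH2X: halogen on sp³ carbon → alkyl halide.
  CH(OCH3): pendant –OCH3: C–O–C with sp³ C, no adjacent C=O → ether.
  CH2CONHCH2: –C(=O)–N– linkage → amide (the N is not an amine).
  CH(OCH3): pendant –OCH3: C–O–C with sp³ C, no adjacent C=O → ether.
  CH(OH): –OH on an sp³ carbon → alcohol (secondary).
  CH(CH2OH): pendant –CH2OH on an sp³ backbone C → alcohol.
  CH(COOH): pendant –COOH: carbonyl C bonded to C and –OH → carboxylic acid.
  CH2OCH2: C–O–C with sp³ carbons on both sides and no adjacent C=O → ether.
  CH(CH2OH): pendant –CH2OH on an sp³ backbone C → alcohol.
  C6H4OH: –OH attached directly to an aromatic ring → phenol (not alcohol); the ring itself is an arene.
Alcohol appears at: HOCH2, CH(CH2OH), CH(OH), CH(OH), CH(CH2OH), CH(CH2OH) → 6.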